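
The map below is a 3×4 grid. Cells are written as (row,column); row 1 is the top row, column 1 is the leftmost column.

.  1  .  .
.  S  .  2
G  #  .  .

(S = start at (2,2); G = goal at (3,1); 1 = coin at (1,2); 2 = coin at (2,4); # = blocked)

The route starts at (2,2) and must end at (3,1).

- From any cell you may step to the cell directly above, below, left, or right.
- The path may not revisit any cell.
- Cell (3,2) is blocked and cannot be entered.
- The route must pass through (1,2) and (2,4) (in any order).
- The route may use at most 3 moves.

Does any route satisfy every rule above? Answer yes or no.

no

Even ignoring the no-revisit rule, getting from (2,2) to (3,1), taking the cheapest ordering (2,2) → (1,2) → (2,4) → (3,1) needs at least 1 + 3 + 4 = 8 moves (Manhattan distance per leg), which exceeds the 3-move limit.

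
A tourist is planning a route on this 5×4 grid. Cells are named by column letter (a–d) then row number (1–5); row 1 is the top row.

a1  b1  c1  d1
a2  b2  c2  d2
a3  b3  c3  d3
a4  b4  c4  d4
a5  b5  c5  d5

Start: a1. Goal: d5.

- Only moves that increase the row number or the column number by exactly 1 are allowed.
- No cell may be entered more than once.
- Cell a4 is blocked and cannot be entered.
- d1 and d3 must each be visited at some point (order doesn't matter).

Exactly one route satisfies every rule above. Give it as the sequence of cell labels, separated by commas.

a1, b1, c1, d1, d2, d3, d4, d5

Moves only go right or down, so the column and row indices never decrease.
Route from a1: right 3 to d1, down 4 to d5 — 7 moves in all.
Check: all required cells visited.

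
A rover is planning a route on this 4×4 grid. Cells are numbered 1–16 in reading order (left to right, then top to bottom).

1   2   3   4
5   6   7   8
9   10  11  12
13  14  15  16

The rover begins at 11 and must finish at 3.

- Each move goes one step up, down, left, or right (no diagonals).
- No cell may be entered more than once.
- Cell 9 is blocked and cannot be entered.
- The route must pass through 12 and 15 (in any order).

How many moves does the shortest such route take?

6

Any route passes through 12 and 15 in some order between 11 and 3. Summing Manhattan distances along each leg and taking the cheapest ordering (11 → 12 → 15 → 3) gives a lower bound of 1 + 2 + 3 = 6 moves.
A route of 6 moves achieves this: 11 → 15 → 16 → 12 → 8 → 4 → 3.
Since 6 matches the lower bound, it is optimal.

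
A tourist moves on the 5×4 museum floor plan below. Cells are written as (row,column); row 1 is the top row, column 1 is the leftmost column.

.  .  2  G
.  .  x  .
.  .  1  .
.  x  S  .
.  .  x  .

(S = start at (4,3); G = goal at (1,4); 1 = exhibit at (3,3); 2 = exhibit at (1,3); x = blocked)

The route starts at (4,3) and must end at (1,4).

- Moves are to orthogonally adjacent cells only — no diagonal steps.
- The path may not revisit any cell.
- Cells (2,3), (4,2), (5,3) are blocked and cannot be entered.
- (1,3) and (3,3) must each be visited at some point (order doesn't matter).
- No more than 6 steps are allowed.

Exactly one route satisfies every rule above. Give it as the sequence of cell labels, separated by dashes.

(4,3) - (3,3) - (3,2) - (2,2) - (1,2) - (1,3) - (1,4)

The budget equals the shortest possible length, so every move has to be on a shortest route through the required cells.
Route from (4,3): up to (3,3), left to (3,2), 2× up (reaching (1,2)), 2× right (reaching (1,4)) — 6 moves in all.
Check: all required cells visited; 6 ≤ 6 moves.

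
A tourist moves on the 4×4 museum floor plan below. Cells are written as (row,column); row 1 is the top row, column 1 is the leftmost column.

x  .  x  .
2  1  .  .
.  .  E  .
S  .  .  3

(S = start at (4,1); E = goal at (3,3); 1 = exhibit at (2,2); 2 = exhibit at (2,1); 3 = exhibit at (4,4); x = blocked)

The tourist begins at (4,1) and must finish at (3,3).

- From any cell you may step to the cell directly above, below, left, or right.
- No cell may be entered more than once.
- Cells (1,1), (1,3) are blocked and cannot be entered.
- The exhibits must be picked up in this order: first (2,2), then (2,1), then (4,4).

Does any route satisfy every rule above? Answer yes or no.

Ignoring the required order, 6 revisit-free routes from (4,1) to (3,3) pass through all of (2,2), (2,1), and (4,4); the waypoint orders that occur are (2,1) → (2,2) → (4,4) (5); (4,4) → (2,2) → (2,1) (1) — never (2,2) → (2,1) → (4,4).

no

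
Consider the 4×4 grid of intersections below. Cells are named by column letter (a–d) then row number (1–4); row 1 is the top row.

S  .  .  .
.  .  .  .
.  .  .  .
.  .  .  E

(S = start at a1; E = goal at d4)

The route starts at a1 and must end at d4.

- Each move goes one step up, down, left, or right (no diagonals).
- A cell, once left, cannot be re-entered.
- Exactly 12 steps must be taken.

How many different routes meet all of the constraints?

48

Need simple routes of exactly 12 moves from a1 to d4 (Manhattan distance 6, so 3 moves are spent on a detour and 3 undoing it).
Branch systematically from the start, pruning whenever the remaining move budget drops below the Manhattan distance to d4 or differs from it in parity. Grouping the completions by first move — via a2: 24; via b1: 24 — and summing: 24 + 24 = 48.
That gives 48 routes.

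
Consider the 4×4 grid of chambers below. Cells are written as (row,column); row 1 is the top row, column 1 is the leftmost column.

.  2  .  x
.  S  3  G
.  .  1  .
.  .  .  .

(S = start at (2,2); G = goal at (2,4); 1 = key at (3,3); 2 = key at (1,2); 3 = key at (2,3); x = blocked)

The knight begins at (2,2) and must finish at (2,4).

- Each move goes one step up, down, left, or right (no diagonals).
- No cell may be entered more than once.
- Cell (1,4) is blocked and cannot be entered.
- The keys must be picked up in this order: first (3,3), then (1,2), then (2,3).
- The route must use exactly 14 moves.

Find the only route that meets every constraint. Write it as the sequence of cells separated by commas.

The waypoints must appear in the order (3,3), (1,2), (2,3), with no cell reused.
Route from (2,2): down to (3,2), 2× right (reaching (3,4)), down to (4,4), 3× left (reaching (4,1)), 3× up (reaching (1,1)), 2× right (reaching (1,3)), down to (2,3), right to (2,4) — 14 moves in all.
Check: order respected (1 at step 2, 2 at step 11, 3 at step 13); 14 moves as required.

(2,2), (3,2), (3,3), (3,4), (4,4), (4,3), (4,2), (4,1), (3,1), (2,1), (1,1), (1,2), (1,3), (2,3), (2,4)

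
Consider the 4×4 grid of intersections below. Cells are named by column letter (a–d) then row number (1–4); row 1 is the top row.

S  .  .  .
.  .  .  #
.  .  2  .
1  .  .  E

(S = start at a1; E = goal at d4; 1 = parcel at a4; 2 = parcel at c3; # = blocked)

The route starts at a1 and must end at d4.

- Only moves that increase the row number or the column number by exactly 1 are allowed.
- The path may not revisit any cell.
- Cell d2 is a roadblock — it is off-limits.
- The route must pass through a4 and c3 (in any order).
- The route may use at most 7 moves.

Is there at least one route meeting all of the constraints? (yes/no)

a4 is below but to the left of c3: going c3 → a4 would need a leftward move and a4 → c3 an upward move, so no right/down-only route can visit both required cells.

no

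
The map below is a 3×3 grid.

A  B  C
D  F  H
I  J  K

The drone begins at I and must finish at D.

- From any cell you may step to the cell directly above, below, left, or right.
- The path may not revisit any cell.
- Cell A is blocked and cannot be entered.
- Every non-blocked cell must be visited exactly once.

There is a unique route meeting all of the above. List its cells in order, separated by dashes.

Need to visit all 8 open cells exactly once, starting at I and ending at D.
Cell B has only two open neighbours (F and C), so the path must pass straight through it: one of those is the cell it's entered from and the other is where it exits.
Route from I: right 2 to K, up 2 to C, left 1 to B, down 1 to F, left 1 to D — 7 moves in all.
Check: all 8 open cells covered.

I - J - K - H - C - B - F - D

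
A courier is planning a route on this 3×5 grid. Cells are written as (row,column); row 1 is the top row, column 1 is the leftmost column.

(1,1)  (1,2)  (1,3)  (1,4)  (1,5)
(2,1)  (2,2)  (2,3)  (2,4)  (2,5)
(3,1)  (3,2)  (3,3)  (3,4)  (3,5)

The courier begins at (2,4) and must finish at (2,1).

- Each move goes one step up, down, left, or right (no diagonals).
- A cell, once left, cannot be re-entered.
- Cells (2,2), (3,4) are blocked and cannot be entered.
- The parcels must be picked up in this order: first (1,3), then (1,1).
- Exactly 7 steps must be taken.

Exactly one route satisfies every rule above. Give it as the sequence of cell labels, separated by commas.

The waypoints must appear in the order (1,3), (1,1), with no cell reused.
Route from (2,4): right to (2,5), up to (1,5), 4× left (reaching (1,1)), down to (2,1) — 7 moves in all.
Check: order respected ((1,3) at step 4, (1,1) at step 6); 7 moves as required.

(2,4), (2,5), (1,5), (1,4), (1,3), (1,2), (1,1), (2,1)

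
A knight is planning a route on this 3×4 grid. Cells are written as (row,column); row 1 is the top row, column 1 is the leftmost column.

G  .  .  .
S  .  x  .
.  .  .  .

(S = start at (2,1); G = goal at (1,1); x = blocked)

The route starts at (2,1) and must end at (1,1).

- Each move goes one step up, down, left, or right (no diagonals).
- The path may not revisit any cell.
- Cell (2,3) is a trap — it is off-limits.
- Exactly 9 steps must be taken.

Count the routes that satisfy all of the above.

2

Need simple routes of exactly 9 moves from (2,1) to (1,1) (Manhattan distance 1, so 4 moves are spent on a detour and 4 undoing it).
Enumerating: (2,1) (3,1) (3,2) (3,3) (3,4) (2,4) (1,4) (1,3) (1,2) (1,1) | (2,1) (2,2) (3,2) (3,3) (3,4) (2,4) (1,4) (1,3) (1,2) (1,1).
That gives 2 routes.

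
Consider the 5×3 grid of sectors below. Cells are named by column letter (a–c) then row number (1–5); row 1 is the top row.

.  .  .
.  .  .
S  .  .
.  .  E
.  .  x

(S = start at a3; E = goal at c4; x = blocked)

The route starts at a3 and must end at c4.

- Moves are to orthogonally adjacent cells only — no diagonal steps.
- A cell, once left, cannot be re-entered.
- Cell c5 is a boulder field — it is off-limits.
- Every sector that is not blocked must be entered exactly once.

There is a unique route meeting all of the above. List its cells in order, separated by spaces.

a3 a4 a5 b5 b4 b3 b2 a2 a1 b1 c1 c2 c3 c4

Need to visit all 14 open cells exactly once, starting at a3 and ending at c4.
Cell a5 has only two open neighbours (a4 and b5), so the path must pass straight through it: one of those is the cell it's entered from and the other is where it exits.
Route from a3: 2× down (reaching a5), right to b5, 3× up (reaching b2), left to a2, up to a1, 2× right (reaching c1), 3× down (reaching c4) — 13 moves in all.
Check: all 14 open cells covered.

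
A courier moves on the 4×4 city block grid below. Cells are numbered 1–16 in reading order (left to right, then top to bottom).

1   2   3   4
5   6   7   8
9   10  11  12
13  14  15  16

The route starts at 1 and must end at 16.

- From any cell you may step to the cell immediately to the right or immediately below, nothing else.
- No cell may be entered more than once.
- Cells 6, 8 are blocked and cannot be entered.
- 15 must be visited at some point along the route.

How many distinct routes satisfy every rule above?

4

A right/down-only route from 1 to 16 makes exactly 3 down-moves and 3 right-moves in some order.
With no other constraints that would be C(6,3) = 20 routes.
Split at 15 and multiply the segment counts (each segment already excludes blocked cells): 1→15: 4; 15→16: 1; product = 4.
That gives 4 routes.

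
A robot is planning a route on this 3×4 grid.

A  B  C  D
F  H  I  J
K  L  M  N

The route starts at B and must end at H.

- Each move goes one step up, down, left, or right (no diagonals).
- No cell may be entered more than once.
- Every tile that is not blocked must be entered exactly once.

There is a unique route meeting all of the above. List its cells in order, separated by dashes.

Need to visit all 12 open cells exactly once, starting at B and ending at H.
Cell N has only two open neighbours (J and M), so the path must pass straight through it: one of those is the cell it's entered from and the other is where it exits.
Route from B: left 1 to A, down 2 to K, right 3 to N, up 2 to D, left 1 to C, down 1 to I, left 1 to H — 11 moves in all.
Check: all 12 open cells covered.

B - A - F - K - L - M - N - J - D - C - I - H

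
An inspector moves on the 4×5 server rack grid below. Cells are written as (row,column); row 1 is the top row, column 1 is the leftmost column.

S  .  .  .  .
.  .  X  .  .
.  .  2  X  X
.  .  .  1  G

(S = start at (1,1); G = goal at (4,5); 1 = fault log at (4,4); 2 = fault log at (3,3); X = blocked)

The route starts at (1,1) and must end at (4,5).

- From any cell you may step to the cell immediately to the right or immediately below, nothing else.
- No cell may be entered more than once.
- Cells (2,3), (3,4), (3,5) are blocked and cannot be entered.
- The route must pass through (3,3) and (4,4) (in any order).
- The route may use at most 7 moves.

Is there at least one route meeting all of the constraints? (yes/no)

yes

One route that works: (1,1) → (2,1) → (3,1) → (3,2) → (3,3) → (4,3) → (4,4) → (4,5).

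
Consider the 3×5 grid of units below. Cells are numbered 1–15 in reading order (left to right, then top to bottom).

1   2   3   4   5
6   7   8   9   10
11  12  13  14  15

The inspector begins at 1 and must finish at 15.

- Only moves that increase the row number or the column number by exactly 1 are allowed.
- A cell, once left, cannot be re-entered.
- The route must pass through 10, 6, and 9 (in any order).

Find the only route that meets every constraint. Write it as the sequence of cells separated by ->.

Moves only go right or down, so the column and row indices never decrease.
Route from 1: down 1 to 6, right 4 to 10, down 1 to 15 — 6 moves in all.
Check: all required cells visited.

1 -> 6 -> 7 -> 8 -> 9 -> 10 -> 15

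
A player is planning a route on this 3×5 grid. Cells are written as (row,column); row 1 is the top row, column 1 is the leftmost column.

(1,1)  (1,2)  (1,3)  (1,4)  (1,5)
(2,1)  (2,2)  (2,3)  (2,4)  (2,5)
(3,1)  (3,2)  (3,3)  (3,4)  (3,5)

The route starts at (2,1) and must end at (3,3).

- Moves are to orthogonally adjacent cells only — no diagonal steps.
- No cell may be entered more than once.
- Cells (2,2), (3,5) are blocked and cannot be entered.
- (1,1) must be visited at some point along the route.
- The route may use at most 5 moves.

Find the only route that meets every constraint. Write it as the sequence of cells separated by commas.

(2,1), (1,1), (1,2), (1,3), (2,3), (3,3)

The budget equals the shortest possible length, so every move has to be on a shortest route through the required cells.
Route from (2,1): up to (1,1), 2× right (reaching (1,3)), 2× down (reaching (3,3)) — 5 moves in all.
Check: all required cells visited; 5 ≤ 5 moves.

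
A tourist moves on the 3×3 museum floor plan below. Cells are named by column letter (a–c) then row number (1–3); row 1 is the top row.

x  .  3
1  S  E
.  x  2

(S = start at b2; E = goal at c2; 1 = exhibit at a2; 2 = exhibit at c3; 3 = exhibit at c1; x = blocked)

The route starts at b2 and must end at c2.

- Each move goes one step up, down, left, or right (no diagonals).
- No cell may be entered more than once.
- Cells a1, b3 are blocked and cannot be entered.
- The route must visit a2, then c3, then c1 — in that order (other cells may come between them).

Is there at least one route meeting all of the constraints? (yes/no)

c3 must be visited but has only one open neighbour (c2), and it is neither the start nor the goal — the route would have to enter and leave through c2, re-entering it.

no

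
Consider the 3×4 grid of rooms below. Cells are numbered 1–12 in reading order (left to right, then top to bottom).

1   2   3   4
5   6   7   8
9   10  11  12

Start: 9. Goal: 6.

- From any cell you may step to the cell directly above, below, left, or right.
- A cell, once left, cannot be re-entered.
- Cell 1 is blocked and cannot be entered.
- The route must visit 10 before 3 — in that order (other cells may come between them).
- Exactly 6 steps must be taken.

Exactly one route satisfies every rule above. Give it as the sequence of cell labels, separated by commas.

The waypoints must appear in the order 10, 3, with no cell reused.
Route from 9: right 2 to 11, up 2 to 3, left 1 to 2, down 1 to 6 — 6 moves in all.
Check: order respected (10 at step 1, 3 at step 4); 6 moves as required.

9, 10, 11, 7, 3, 2, 6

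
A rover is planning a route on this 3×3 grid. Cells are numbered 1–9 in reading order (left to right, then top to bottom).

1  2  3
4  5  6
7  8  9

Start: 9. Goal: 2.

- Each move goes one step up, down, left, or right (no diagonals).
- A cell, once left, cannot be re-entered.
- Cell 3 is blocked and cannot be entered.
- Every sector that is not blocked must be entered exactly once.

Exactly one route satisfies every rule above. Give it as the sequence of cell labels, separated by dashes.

9 - 6 - 5 - 8 - 7 - 4 - 1 - 2

Need to visit all 8 open cells exactly once, starting at 9 and ending at 2.
Cell 1 has only two open neighbours (4 and 2), so the path must pass straight through it: one of those is the cell it's entered from and the other is where it exits.
Route from 9: up 1 to 6, left 1 to 5, down 1 to 8, left 1 to 7, up 2 to 1, right 1 to 2 — 7 moves in all.
Check: all 8 open cells covered.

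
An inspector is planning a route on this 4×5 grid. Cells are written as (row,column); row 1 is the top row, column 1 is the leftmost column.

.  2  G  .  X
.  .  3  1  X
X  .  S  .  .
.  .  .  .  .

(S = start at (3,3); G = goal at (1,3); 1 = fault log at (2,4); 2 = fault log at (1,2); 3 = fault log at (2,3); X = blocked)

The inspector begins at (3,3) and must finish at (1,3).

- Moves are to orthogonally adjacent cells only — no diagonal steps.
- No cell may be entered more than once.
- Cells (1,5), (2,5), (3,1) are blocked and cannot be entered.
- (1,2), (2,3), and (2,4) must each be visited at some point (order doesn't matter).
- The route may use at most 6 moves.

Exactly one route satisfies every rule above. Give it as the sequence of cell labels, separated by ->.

The budget equals the shortest possible length, so every move has to be on a shortest route through the required cells.
Route from (3,3): right 1 to (3,4), up 1 to (2,4), left 2 to (2,2), up 1 to (1,2), right 1 to (1,3) — 6 moves in all.
Check: all required cells visited; 6 ≤ 6 moves.

(3,3) -> (3,4) -> (2,4) -> (2,3) -> (2,2) -> (1,2) -> (1,3)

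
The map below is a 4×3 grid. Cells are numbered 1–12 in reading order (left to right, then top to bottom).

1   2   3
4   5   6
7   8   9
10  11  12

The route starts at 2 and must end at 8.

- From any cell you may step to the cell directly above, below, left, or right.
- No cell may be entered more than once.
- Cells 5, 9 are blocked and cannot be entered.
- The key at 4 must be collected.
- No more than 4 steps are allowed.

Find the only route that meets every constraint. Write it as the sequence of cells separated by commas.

The budget equals the shortest possible length, so every move has to be on a shortest route through the required cells.
Route from 2: left to 1, 2× down (reaching 7), right to 8 — 4 moves in all.
Check: all required cells visited; 4 ≤ 4 moves.

2, 1, 4, 7, 8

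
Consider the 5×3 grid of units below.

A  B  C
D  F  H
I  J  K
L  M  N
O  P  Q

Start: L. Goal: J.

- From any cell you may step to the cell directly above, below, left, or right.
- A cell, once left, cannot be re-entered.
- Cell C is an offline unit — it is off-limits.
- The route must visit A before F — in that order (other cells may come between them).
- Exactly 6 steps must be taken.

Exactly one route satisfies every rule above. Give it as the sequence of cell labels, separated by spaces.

L I D A B F J

The waypoints must appear in the order A, F, with no cell reused.
Route from L: 3× up (reaching A), right to B, 2× down (reaching J) — 6 moves in all.
Check: order respected (A at step 3, F at step 5); 6 moves as required.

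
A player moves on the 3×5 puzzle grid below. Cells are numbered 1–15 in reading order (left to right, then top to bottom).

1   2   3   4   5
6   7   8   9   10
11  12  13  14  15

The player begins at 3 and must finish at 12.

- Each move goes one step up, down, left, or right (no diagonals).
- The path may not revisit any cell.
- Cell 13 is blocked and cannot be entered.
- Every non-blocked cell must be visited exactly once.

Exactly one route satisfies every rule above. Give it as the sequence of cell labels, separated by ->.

Need to visit all 14 open cells exactly once, starting at 3 and ending at 12.
Cell 15 has only two open neighbours (10 and 14), so the path must pass straight through it: one of those is the cell it's entered from and the other is where it exits.
Route from 3: right 2 to 5, down 2 to 15, left 1 to 14, up 1 to 9, left 2 to 7, up 1 to 2, left 1 to 1, down 2 to 11, right 1 to 12 — 13 moves in all.
Check: all 14 open cells covered.

3 -> 4 -> 5 -> 10 -> 15 -> 14 -> 9 -> 8 -> 7 -> 2 -> 1 -> 6 -> 11 -> 12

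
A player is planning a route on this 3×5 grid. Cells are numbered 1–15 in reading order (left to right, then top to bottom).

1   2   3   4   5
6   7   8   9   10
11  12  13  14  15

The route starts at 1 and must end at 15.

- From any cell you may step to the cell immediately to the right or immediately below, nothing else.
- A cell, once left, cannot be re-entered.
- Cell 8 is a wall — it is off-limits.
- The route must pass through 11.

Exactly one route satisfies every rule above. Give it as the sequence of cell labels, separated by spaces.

Moves only go right or down, so the column and row indices never decrease.
Route from 1: down 2 to 11, right 4 to 15 — 6 moves in all.
Check: all required cells visited.

1 6 11 12 13 14 15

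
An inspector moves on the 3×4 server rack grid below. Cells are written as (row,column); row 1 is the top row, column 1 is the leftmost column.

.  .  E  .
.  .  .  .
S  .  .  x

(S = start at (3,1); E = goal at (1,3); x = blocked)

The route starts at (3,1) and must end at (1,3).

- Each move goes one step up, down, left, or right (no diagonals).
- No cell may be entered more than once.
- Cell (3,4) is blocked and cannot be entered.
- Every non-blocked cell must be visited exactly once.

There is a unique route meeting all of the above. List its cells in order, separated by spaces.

Need to visit all 11 open cells exactly once, starting at (3,1) and ending at (1,3).
Route from (3,1): 2× up (reaching (1,1)), right to (1,2), 2× down (reaching (3,2)), right to (3,3), up to (2,3), right to (2,4), up to (1,4), left to (1,3) — 10 moves in all.
Check: all 11 open cells covered.

(3,1) (2,1) (1,1) (1,2) (2,2) (3,2) (3,3) (2,3) (2,4) (1,4) (1,3)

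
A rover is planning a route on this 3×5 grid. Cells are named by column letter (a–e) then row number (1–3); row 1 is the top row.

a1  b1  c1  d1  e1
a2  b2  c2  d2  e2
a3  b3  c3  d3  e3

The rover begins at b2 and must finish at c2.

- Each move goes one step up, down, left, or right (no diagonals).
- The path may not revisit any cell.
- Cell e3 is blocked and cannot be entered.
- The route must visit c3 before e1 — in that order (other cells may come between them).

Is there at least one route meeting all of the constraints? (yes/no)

One route that works: b2 → b3 → c3 → d3 → d2 → e2 → e1 → d1 → c1 → c2.

yes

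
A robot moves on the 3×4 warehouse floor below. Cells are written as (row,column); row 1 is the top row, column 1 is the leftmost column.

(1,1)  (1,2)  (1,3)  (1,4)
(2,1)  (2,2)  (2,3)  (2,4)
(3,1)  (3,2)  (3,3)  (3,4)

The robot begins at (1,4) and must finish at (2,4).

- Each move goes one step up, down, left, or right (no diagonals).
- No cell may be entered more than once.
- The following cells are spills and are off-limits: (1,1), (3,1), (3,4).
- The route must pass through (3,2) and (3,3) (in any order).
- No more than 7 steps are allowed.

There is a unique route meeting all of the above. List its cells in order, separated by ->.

(1,4) -> (1,3) -> (1,2) -> (2,2) -> (3,2) -> (3,3) -> (2,3) -> (2,4)

Any route must reach (3,2) and (3,3) and still end at (2,4) within 7 moves, so the order of the required stops is forced.
Route from (1,4): 2× left (reaching (1,2)), 2× down (reaching (3,2)), right to (3,3), up to (2,3), right to (2,4) — 7 moves in all.
Check: all required cells visited; 7 ≤ 7 moves.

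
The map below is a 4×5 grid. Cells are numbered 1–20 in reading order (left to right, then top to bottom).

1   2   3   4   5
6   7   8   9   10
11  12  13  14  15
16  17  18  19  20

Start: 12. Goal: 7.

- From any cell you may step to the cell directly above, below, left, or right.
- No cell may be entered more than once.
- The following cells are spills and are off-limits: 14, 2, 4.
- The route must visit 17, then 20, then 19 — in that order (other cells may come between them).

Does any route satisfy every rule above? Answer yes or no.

Ignoring the required order, 3 revisit-free routes from 12 to 7 pass through all of 17, 20, and 19; the waypoint orders that occur are 17 → 19 → 20 (2); 20 → 19 → 17 (1) — never 17 → 20 → 19.

no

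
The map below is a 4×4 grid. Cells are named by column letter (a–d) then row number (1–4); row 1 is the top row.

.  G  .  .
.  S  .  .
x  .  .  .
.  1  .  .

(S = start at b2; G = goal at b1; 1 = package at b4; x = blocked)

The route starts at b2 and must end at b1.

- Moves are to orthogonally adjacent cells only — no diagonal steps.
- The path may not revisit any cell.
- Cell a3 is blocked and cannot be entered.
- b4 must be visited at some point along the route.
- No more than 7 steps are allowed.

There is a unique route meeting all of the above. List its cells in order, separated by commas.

The 7-move cap with required stops at b4 leaves no slack for detours.
Route from b2: 2× down (reaching b4), right to c4, 3× up (reaching c1), left to b1 — 7 moves in all.
Check: all required cells visited; 7 ≤ 7 moves.

b2, b3, b4, c4, c3, c2, c1, b1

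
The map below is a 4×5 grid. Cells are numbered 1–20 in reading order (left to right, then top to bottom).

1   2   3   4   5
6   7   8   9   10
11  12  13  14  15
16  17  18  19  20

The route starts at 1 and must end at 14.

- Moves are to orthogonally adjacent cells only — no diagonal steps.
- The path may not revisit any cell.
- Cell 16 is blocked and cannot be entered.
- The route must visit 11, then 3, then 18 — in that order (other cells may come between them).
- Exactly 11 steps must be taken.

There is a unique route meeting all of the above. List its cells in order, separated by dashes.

1 - 6 - 11 - 12 - 7 - 2 - 3 - 8 - 13 - 18 - 19 - 14

The waypoints must appear in the order 11, 3, 18, with no cell reused.
Route from 1: 2× down (reaching 11), right to 12, 2× up (reaching 2), right to 3, 3× down (reaching 18), right to 19, up to 14 — 11 moves in all.
Check: order respected (11 at step 2, 3 at step 6, 18 at step 9); 11 moves as required.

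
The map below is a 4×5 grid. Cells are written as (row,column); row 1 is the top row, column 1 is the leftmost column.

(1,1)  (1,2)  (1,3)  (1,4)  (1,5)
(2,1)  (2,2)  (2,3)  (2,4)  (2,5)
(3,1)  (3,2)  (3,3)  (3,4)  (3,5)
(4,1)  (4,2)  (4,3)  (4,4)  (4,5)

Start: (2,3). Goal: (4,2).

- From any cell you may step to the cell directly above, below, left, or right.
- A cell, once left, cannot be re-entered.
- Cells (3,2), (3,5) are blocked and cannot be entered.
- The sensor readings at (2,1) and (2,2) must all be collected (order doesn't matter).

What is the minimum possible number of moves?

Any route passes through (2,1) and (2,2) in some order between (2,3) and (4,2). Summing Manhattan distances along each leg and taking the cheapest ordering ((2,3) → (2,1) → (2,2) → (4,2)) gives a lower bound of 2 + 1 + 2 = 5 moves.
A route of 5 moves achieves this: (2,3) → (2,2) → (2,1) → (3,1) → (4,1) → (4,2).
Since 5 matches the lower bound, it is optimal.

5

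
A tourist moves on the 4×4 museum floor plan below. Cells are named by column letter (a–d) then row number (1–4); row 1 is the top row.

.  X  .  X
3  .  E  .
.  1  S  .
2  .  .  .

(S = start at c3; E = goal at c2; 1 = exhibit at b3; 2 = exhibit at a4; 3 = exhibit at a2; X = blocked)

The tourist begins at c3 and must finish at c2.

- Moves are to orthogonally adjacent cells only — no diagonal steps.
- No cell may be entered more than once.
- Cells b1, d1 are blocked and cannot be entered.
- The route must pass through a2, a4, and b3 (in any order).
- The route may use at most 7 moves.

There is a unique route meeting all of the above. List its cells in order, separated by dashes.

The budget equals the shortest possible length, so every move has to be on a shortest route through the required cells.
Route from c3: left 1 to b3, down 1 to b4, left 1 to a4, up 2 to a2, right 2 to c2 — 7 moves in all.
Check: all required cells visited; 7 ≤ 7 moves.

c3 - b3 - b4 - a4 - a3 - a2 - b2 - c2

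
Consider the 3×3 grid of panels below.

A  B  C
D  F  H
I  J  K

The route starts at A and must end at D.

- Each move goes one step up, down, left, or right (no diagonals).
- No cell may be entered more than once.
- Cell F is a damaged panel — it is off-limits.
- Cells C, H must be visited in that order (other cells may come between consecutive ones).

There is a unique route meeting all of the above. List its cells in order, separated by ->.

A -> B -> C -> H -> K -> J -> I -> D

The waypoints must appear in the order C, H, with no cell reused.
Route from A: 2× right (reaching C), 2× down (reaching K), 2× left (reaching I), up to D — 7 moves in all.
Check: order respected (C at step 2, H at step 3).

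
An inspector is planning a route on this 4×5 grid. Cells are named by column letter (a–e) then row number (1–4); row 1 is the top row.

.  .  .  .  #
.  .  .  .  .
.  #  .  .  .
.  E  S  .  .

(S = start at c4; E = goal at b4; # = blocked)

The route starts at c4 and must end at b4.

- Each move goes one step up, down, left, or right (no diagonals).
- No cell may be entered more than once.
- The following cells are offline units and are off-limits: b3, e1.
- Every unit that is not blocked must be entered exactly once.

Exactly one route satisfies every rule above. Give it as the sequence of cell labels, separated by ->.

Need to visit all 18 open cells exactly once, starting at c4 and ending at b4.
Cell e4 has only two open neighbours (e3 and d4), so the path must pass straight through it: one of those is the cell it's entered from and the other is where it exits.
Route from c4: up 1 to c3, right 1 to d3, down 1 to d4, right 1 to e4, up 2 to e2, left 1 to d2, up 1 to d1, left 1 to c1, down 1 to c2, left 1 to b2, up 1 to b1, left 1 to a1, down 3 to a4, right 1 to b4 — 17 moves in all.
Check: all 18 open cells covered.

c4 -> c3 -> d3 -> d4 -> e4 -> e3 -> e2 -> d2 -> d1 -> c1 -> c2 -> b2 -> b1 -> a1 -> a2 -> a3 -> a4 -> b4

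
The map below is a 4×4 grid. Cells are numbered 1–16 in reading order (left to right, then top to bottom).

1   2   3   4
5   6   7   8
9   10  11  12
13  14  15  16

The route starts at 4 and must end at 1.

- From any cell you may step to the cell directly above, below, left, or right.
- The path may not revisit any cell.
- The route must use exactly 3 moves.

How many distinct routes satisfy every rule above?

Need simple routes of exactly 3 moves from 4 to 1 (Manhattan distance 3, so 0 moves are spent on a detour and 0 undoing it).
Enumerating: 4 3 2 1.
That gives 1 route.

1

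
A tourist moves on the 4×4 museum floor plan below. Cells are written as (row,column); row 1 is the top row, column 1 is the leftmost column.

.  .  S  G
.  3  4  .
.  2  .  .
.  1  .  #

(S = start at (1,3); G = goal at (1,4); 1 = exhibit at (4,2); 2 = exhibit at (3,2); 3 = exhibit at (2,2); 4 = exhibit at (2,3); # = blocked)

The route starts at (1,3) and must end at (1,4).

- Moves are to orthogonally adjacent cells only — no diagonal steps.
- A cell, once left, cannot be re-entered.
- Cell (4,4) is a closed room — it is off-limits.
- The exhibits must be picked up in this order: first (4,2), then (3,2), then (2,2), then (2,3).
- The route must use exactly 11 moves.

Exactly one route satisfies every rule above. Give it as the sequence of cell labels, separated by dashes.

(1,3) - (1,2) - (1,1) - (2,1) - (3,1) - (4,1) - (4,2) - (3,2) - (2,2) - (2,3) - (2,4) - (1,4)

The waypoints must appear in the order (4,2), (3,2), (2,2), (2,3), with no cell reused.
Route from (1,3): 2× left (reaching (1,1)), 3× down (reaching (4,1)), right to (4,2), 2× up (reaching (2,2)), 2× right (reaching (2,4)), up to (1,4) — 11 moves in all.
Check: order respected (1 at step 6, 2 at step 7, 3 at step 8, 4 at step 9); 11 moves as required.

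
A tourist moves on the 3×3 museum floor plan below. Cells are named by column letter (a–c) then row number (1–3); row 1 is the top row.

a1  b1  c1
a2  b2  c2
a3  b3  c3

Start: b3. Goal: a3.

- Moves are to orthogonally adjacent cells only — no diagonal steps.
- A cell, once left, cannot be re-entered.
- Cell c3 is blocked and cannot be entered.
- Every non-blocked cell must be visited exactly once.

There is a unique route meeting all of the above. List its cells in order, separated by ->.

Need to visit all 8 open cells exactly once, starting at b3 and ending at a3.
Cell a1 has only two open neighbours (a2 and b1), so the path must pass straight through it: one of those is the cell it's entered from and the other is where it exits.
Route from b3: up 1 to b2, right 1 to c2, up 1 to c1, left 2 to a1, down 2 to a3 — 7 moves in all.
Check: all 8 open cells covered.

b3 -> b2 -> c2 -> c1 -> b1 -> a1 -> a2 -> a3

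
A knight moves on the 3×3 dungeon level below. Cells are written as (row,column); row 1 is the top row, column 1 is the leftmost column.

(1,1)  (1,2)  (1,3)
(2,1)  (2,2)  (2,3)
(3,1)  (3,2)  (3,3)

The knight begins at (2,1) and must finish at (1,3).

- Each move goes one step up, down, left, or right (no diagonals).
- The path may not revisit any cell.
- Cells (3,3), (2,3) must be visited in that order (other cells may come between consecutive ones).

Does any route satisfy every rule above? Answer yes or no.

One route that works: (2,1) → (3,1) → (3,2) → (3,3) → (2,3) → (1,3).

yes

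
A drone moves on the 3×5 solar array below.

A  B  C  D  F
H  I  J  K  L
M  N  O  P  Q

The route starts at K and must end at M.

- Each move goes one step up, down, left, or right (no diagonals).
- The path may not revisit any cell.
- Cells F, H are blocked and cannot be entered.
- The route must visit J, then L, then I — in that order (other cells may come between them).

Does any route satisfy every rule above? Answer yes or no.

Ignoring the required order, 2 revisit-free routes from K to M pass through all of J, L, and I; the waypoint orders that occur are L → J → I (2) — never J → L → I.

no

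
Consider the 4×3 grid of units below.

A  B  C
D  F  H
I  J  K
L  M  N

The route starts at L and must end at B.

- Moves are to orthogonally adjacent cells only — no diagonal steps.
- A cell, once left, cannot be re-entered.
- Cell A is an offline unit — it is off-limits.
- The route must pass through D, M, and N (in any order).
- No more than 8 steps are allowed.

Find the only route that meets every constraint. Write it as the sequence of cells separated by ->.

The budget equals the shortest possible length, so every move has to be on a shortest route through the required cells.
Route from L: right 2 to N, up 1 to K, left 2 to I, up 1 to D, right 1 to F, up 1 to B — 8 moves in all.
Check: all required cells visited; 8 ≤ 8 moves.

L -> M -> N -> K -> J -> I -> D -> F -> B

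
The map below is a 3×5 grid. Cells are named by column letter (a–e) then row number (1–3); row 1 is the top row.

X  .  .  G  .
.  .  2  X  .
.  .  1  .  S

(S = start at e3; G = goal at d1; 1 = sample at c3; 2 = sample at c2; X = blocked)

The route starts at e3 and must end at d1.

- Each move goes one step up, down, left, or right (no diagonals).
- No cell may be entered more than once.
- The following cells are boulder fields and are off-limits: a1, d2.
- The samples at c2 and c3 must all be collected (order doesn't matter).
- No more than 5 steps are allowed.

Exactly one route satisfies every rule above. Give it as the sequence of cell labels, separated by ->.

The 5-move cap with required stops at c2, c3 leaves no slack for detours.
Route from e3: left 2 to c3, up 2 to c1, right 1 to d1 — 5 moves in all.
Check: all required cells visited; 5 ≤ 5 moves.

e3 -> d3 -> c3 -> c2 -> c1 -> d1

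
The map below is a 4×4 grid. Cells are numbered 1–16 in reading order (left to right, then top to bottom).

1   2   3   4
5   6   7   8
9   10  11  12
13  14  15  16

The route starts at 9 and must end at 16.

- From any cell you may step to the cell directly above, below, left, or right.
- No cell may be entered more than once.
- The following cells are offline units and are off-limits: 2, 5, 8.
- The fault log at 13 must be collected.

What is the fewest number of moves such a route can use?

4

Any route passes through 13 somewhere between 9 and 16. Summing Manhattan distances along the two legs (9 → 13 → 16) gives a lower bound of 1 + 3 = 4 moves.
A route of 4 moves achieves this: 9 → 13 → 14 → 15 → 16.
Since 4 matches the lower bound, it is optimal.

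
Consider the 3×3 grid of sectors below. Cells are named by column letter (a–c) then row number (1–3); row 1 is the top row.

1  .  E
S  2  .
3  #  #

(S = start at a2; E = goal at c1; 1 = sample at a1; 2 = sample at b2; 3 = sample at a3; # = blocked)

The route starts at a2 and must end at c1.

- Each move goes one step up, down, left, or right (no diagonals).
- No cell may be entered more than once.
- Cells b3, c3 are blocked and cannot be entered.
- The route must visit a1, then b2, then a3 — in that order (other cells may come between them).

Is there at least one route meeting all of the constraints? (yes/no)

no

a3 must be visited but has only one open neighbour (a2), and it is neither the start nor the goal — the route would have to enter and leave through a2, re-entering it.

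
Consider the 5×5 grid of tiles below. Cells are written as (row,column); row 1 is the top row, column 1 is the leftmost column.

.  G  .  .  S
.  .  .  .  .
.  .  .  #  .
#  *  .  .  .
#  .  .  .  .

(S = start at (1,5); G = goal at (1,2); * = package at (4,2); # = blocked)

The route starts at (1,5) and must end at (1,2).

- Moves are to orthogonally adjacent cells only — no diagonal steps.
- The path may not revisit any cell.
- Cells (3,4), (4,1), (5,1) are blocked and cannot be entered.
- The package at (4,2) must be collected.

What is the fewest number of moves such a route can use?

9

Any route passes through (4,2) somewhere between (1,5) and (1,2). Summing Manhattan distances along the two legs ((1,5) → (4,2) → (1,2)) gives a lower bound of 6 + 3 = 9 moves.
A route of 9 moves achieves this: (1,5) → (2,5) → (3,5) → (4,5) → (4,4) → (4,3) → (4,2) → (3,2) → (2,2) → (1,2).
Since 9 matches the lower bound, it is optimal.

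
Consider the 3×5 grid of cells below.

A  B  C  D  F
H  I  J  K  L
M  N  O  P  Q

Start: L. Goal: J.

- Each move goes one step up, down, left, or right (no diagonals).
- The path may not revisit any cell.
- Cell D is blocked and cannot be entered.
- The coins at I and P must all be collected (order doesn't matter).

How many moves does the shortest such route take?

Any route passes through I and P in some order between L and J. Summing Manhattan distances along each leg and taking the cheapest ordering (L → P → I → J) gives a lower bound of 2 + 3 + 1 = 6 moves.
A route of 6 moves achieves this: L → Q → P → O → N → I → J.
Since 6 matches the lower bound, it is optimal.

6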